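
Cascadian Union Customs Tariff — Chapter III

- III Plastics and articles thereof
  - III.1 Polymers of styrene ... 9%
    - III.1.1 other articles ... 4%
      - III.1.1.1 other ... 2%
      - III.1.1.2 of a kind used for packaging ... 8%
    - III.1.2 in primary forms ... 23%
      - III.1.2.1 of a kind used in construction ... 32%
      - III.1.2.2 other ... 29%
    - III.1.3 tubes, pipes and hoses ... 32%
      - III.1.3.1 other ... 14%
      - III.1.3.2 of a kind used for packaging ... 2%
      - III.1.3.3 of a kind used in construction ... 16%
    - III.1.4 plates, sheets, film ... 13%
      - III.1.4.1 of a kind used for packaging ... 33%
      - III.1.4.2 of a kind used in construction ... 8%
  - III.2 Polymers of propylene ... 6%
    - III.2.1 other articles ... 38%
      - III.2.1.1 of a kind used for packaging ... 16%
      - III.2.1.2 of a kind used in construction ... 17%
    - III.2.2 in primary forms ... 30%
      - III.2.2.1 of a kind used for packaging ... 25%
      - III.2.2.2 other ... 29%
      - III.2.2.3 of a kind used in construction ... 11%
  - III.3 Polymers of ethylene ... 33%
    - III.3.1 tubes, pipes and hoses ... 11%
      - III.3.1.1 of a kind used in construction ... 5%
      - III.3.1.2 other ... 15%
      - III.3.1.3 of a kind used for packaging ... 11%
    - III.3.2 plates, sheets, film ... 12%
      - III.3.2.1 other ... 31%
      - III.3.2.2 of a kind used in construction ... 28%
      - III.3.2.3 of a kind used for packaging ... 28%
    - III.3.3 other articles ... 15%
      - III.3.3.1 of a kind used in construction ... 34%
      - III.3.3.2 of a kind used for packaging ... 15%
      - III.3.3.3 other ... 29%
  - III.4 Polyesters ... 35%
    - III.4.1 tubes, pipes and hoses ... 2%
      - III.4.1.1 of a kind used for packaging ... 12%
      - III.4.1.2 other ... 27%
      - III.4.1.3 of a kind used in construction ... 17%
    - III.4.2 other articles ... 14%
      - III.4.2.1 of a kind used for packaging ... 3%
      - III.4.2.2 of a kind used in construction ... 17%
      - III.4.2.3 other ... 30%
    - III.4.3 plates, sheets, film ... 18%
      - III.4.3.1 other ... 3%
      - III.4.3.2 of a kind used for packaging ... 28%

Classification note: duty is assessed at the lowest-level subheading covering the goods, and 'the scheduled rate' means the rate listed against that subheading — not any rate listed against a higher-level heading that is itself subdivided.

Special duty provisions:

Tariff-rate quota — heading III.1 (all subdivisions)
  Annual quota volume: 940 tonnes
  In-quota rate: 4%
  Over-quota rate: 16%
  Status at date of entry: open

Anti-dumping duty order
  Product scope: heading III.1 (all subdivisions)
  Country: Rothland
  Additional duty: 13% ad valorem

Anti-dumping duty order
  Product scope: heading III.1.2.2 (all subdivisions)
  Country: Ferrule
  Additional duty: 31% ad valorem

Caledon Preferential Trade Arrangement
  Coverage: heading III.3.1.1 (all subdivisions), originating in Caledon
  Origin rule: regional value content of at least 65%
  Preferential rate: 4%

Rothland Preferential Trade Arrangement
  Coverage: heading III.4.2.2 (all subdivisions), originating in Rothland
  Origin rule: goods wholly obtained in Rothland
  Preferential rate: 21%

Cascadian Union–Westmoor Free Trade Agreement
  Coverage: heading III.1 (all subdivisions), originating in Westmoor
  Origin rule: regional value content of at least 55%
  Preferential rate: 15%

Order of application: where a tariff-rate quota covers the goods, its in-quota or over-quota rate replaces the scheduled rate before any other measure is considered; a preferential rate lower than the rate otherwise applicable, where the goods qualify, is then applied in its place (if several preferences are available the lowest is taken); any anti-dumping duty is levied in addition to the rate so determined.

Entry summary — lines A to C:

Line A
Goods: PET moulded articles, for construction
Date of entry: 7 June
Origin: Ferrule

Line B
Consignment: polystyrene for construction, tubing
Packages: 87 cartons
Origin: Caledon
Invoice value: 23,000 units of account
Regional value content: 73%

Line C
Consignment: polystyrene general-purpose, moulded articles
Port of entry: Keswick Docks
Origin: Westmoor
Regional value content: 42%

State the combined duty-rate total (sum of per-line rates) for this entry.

25%

Line A: PET → III.4; moulded articles → III.4.2; for construction → III.4.2.2. Scheduled 17%. No special measure applies. → 17%.
Line B: polystyrene → III.1; tubing → III.1.3; for construction → III.1.3.3. Scheduled 16%. quota on III.1 open → in-quota 4%; Caledon agreement on III.3.1.1: III.1.3.3 not covered. → 4%.
Line C: polystyrene → III.1; moulded articles → III.1.1; general-purpose → III.1.1.1. Scheduled 2%. quota on III.1 open → in-quota 4%; Westmoor agreement on III.1: RVC < 55%. → 4%.
Sum: 17% + 4% + 4% = 25%.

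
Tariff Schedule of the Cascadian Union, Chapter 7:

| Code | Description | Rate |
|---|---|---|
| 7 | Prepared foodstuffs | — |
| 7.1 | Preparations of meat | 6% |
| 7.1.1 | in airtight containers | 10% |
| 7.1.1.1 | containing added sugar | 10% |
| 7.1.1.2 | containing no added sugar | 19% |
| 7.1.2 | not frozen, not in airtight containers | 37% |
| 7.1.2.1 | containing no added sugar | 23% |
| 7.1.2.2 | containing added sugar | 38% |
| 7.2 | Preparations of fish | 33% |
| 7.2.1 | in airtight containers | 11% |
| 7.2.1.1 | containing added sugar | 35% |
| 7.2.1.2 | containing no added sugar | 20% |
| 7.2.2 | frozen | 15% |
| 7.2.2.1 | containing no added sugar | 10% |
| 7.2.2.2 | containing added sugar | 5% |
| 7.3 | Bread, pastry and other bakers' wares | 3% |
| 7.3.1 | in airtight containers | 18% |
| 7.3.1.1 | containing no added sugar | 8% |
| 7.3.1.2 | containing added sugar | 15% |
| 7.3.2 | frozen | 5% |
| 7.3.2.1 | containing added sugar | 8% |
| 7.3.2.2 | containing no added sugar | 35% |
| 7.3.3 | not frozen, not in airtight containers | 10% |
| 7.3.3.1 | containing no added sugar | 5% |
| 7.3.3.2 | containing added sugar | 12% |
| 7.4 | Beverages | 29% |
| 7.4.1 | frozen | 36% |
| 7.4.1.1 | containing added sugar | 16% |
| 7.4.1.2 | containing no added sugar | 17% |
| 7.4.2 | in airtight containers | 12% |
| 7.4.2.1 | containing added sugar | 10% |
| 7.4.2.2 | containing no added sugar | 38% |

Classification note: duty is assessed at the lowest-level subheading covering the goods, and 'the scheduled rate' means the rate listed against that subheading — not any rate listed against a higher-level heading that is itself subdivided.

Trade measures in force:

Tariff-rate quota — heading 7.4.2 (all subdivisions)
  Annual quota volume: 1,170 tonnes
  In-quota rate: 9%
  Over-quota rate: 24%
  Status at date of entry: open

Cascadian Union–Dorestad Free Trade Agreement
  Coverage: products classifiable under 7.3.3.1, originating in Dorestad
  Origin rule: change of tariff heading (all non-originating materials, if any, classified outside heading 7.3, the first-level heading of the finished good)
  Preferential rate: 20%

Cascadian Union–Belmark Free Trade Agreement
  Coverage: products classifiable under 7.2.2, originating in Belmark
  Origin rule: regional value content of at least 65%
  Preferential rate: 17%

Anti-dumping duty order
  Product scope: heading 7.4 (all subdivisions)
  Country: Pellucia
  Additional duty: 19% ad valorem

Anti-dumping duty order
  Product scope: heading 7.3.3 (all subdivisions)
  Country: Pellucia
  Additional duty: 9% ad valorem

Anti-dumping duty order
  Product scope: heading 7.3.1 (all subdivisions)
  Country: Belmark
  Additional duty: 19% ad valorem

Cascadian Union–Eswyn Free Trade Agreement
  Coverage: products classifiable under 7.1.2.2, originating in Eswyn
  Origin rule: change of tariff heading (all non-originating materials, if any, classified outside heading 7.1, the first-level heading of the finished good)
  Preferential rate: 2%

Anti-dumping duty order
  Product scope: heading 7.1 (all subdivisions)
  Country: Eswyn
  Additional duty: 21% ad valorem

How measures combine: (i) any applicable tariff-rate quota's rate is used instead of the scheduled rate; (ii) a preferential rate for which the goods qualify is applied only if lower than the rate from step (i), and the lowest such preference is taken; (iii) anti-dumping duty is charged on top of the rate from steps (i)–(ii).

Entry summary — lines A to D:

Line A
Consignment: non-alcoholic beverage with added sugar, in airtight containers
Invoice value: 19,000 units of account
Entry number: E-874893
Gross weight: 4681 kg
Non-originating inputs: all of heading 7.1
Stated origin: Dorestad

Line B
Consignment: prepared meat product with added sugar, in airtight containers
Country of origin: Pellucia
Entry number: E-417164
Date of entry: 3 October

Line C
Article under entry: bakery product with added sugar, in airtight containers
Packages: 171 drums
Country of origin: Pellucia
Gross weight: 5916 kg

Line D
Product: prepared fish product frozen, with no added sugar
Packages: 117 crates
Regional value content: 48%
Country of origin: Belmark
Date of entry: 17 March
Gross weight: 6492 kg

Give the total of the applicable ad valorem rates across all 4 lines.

Line A: non-alcoholic beverage → 7.4; in airtight containers → 7.4.2; with added sugar → 7.4.2.1. Scheduled 10%. quota on 7.4.2 open → in-quota 9%; Dorestad agreement on 7.3.3.1: 7.4.2.1 not covered. → 9%.
Line B: prepared meat product → 7.1; in airtight containers → 7.1.1; with added sugar → 7.1.1.1. Scheduled 10%. No special measure applies. → 10%.
Line C: bakery product → 7.3; in airtight containers → 7.3.1; with added sugar → 7.3.1.2. Scheduled 15%. No special measure applies. → 15%.
Line D: prepared fish product → 7.2; frozen → 7.2.2; with no added sugar → 7.2.2.1. Scheduled 10%. Belmark agreement on 7.2.2: RVC < 65%. → 10%.
Sum: 9% + 10% + 15% + 10% = 44%.

44%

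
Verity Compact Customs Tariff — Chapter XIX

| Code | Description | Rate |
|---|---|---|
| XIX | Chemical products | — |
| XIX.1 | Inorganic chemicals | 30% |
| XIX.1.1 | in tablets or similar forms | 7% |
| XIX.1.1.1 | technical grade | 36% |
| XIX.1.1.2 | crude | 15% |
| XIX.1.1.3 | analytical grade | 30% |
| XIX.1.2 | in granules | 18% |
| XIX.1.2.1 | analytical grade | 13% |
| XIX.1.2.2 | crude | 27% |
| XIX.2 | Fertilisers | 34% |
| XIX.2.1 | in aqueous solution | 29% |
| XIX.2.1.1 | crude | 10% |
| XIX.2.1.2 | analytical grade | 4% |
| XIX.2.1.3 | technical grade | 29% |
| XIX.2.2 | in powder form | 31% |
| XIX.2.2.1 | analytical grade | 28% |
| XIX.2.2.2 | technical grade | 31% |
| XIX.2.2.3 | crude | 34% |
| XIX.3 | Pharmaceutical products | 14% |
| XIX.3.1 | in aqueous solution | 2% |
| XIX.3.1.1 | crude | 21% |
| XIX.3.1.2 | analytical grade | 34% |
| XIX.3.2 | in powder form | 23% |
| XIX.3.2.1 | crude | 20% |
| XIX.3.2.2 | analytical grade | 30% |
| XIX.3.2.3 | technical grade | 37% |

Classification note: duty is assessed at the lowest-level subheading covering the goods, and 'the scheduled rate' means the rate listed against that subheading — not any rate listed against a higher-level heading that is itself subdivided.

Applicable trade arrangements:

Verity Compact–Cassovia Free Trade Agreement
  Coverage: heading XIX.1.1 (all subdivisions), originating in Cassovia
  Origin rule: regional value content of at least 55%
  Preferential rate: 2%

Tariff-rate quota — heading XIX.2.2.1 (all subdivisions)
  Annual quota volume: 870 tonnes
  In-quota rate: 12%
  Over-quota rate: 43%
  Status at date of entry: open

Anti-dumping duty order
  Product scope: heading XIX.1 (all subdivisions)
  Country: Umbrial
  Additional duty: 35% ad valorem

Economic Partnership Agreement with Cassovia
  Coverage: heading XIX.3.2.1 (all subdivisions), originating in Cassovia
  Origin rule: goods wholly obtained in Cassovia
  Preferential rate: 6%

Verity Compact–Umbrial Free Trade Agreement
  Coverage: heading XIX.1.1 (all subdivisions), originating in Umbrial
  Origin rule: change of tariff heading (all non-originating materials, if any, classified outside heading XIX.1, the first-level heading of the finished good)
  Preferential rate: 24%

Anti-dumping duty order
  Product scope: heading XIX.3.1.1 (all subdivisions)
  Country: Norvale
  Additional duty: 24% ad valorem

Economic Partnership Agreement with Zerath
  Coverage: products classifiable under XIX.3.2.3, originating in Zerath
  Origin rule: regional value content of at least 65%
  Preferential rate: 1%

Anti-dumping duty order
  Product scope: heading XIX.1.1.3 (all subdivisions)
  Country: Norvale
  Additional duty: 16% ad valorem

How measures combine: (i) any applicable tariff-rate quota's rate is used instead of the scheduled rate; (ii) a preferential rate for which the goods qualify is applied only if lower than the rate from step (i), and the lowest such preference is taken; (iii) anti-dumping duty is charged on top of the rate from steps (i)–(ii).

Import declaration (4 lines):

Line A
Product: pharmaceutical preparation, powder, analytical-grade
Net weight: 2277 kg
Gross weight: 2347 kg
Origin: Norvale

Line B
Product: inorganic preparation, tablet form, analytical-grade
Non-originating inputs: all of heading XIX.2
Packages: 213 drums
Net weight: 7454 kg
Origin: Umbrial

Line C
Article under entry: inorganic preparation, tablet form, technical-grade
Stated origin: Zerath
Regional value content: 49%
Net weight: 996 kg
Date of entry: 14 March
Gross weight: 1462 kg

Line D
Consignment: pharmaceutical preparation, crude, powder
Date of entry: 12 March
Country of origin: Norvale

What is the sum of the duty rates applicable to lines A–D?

Line A: pharmaceutical → XIX.3; powder → XIX.3.2; analytical-grade → XIX.3.2.2. Scheduled 30%. No special measure applies. → 30%.
Line B: inorganic → XIX.1; tablet form → XIX.1.1; analytical-grade → XIX.1.1.3. Scheduled 30%. Umbrial agreement on XIX.1.1: CTH met → 24% available; preferential 24%; anti-dumping (Umbrial, XIX.1): +35%; total 24% + 35% = 59%. → 59%.
Line C: inorganic → XIX.1; tablet form → XIX.1.1; technical-grade → XIX.1.1.1. Scheduled 36%. Zerath agreement on XIX.3.2.3: XIX.1.1.1 not covered. → 36%.
Line D: pharmaceutical → XIX.3; powder → XIX.3.2; crude → XIX.3.2.1. Scheduled 20%. No special measure applies. → 20%.
Sum: 30% + 59% + 36% + 20% = 145%.

145%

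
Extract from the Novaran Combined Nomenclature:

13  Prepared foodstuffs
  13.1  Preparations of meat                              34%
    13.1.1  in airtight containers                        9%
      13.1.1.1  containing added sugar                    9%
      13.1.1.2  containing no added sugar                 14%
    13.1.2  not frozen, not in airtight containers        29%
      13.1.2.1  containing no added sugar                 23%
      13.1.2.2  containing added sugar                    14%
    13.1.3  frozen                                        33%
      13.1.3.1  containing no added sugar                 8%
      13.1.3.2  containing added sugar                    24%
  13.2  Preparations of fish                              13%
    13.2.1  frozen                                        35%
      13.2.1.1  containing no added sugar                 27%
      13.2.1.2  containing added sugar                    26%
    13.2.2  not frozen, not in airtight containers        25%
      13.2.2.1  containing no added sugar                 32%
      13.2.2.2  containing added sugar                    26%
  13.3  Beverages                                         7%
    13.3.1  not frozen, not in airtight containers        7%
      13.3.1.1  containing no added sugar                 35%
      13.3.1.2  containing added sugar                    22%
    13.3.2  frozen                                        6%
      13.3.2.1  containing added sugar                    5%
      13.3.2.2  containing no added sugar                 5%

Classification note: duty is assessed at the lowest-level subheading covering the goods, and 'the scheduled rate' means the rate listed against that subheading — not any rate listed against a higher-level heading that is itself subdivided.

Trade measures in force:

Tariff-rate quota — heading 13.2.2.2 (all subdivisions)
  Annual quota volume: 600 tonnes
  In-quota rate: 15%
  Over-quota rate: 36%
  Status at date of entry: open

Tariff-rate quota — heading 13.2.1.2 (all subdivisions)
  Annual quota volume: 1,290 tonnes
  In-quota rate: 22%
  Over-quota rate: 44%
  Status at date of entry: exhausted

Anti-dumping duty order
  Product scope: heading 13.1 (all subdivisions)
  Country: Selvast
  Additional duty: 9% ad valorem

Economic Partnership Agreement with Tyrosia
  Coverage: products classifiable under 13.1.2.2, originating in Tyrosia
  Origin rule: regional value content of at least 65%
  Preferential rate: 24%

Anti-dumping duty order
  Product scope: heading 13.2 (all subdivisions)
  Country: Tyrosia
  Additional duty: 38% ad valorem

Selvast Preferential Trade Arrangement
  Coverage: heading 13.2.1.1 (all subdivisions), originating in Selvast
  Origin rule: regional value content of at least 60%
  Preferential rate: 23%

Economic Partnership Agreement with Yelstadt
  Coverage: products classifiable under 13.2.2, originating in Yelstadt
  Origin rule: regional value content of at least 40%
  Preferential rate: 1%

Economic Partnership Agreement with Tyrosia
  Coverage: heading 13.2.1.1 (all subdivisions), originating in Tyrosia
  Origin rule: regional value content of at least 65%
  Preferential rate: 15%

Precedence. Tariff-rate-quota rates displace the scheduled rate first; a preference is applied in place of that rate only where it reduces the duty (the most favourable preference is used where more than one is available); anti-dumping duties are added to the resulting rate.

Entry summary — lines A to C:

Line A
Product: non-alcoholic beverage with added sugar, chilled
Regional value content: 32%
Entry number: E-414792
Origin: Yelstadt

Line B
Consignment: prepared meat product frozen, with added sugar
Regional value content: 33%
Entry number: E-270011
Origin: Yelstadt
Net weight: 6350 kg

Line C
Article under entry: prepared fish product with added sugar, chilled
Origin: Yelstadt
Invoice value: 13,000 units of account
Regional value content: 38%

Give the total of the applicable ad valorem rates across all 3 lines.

61%

Line A: non-alcoholic beverage → 13.3; chilled → 13.3.1; with added sugar → 13.3.1.2. Scheduled 22%. Yelstadt agreement on 13.2.2: 13.3.1.2 not covered. → 22%.
Line B: prepared meat product → 13.1; frozen → 13.1.3; with added sugar → 13.1.3.2. Scheduled 24%. Yelstadt agreement on 13.2.2: 13.1.3.2 not covered. → 24%.
Line C: prepared fish product → 13.2; chilled → 13.2.2; with added sugar → 13.2.2.2. Scheduled 26%. quota on 13.2.2.2 open → in-quota 15%; Yelstadt agreement on 13.2.2: RVC < 40%. → 15%.
Sum: 22% + 24% + 15% = 61%.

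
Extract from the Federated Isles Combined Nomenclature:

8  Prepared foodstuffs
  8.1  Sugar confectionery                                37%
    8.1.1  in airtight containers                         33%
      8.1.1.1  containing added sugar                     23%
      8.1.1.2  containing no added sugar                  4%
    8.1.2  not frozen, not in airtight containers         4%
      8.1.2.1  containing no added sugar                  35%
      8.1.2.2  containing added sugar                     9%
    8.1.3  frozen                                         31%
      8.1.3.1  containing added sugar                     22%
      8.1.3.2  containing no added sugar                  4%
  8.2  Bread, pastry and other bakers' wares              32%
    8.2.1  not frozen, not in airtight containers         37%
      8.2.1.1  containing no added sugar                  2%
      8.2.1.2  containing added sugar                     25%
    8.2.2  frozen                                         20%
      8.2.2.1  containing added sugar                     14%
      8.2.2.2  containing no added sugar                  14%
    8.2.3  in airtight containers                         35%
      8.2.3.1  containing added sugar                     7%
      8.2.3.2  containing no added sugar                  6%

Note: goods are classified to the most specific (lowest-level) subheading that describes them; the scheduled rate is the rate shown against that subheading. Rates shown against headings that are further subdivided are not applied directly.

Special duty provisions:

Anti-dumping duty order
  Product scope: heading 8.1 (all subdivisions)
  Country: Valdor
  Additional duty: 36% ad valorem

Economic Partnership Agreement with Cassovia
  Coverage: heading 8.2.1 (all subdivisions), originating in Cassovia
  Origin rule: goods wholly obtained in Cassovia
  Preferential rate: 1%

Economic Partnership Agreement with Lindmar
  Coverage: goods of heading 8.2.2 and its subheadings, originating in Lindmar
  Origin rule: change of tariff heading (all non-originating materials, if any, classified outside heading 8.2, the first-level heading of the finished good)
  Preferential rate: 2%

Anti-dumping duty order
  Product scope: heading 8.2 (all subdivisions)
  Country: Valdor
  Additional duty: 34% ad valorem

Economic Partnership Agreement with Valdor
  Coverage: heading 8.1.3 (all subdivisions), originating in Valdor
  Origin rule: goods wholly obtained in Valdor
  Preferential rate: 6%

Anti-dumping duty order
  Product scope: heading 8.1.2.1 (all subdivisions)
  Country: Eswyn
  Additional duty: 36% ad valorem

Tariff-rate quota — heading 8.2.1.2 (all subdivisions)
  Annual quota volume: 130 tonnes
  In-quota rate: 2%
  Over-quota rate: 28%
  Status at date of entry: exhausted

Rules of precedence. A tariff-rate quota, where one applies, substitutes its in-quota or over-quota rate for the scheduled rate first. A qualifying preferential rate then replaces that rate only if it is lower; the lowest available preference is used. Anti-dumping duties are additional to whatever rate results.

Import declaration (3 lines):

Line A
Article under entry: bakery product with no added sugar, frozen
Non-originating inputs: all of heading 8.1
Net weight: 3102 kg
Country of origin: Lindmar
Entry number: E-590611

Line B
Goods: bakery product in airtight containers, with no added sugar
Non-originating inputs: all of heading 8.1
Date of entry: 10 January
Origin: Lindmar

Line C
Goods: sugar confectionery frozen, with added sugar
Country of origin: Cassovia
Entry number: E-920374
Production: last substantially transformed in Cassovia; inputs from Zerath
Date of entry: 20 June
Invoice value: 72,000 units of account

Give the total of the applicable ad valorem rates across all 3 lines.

Line A: bakery product → 8.2; frozen → 8.2.2; with no added sugar → 8.2.2.2. Scheduled 14%. Lindmar agreement on 8.2.2: CTH met → 2% available; preferential 2%. → 2%.
Line B: bakery product → 8.2; in airtight containers → 8.2.3; with no added sugar → 8.2.3.2. Scheduled 6%. Lindmar agreement on 8.2.2: 8.2.3.2 not covered. → 6%.
Line C: sugar confectionery → 8.1; frozen → 8.1.3; with added sugar → 8.1.3.1. Scheduled 22%. Cassovia agreement on 8.2.1: 8.1.3.1 not covered. → 22%.
Sum: 2% + 6% + 22% = 30%.

30%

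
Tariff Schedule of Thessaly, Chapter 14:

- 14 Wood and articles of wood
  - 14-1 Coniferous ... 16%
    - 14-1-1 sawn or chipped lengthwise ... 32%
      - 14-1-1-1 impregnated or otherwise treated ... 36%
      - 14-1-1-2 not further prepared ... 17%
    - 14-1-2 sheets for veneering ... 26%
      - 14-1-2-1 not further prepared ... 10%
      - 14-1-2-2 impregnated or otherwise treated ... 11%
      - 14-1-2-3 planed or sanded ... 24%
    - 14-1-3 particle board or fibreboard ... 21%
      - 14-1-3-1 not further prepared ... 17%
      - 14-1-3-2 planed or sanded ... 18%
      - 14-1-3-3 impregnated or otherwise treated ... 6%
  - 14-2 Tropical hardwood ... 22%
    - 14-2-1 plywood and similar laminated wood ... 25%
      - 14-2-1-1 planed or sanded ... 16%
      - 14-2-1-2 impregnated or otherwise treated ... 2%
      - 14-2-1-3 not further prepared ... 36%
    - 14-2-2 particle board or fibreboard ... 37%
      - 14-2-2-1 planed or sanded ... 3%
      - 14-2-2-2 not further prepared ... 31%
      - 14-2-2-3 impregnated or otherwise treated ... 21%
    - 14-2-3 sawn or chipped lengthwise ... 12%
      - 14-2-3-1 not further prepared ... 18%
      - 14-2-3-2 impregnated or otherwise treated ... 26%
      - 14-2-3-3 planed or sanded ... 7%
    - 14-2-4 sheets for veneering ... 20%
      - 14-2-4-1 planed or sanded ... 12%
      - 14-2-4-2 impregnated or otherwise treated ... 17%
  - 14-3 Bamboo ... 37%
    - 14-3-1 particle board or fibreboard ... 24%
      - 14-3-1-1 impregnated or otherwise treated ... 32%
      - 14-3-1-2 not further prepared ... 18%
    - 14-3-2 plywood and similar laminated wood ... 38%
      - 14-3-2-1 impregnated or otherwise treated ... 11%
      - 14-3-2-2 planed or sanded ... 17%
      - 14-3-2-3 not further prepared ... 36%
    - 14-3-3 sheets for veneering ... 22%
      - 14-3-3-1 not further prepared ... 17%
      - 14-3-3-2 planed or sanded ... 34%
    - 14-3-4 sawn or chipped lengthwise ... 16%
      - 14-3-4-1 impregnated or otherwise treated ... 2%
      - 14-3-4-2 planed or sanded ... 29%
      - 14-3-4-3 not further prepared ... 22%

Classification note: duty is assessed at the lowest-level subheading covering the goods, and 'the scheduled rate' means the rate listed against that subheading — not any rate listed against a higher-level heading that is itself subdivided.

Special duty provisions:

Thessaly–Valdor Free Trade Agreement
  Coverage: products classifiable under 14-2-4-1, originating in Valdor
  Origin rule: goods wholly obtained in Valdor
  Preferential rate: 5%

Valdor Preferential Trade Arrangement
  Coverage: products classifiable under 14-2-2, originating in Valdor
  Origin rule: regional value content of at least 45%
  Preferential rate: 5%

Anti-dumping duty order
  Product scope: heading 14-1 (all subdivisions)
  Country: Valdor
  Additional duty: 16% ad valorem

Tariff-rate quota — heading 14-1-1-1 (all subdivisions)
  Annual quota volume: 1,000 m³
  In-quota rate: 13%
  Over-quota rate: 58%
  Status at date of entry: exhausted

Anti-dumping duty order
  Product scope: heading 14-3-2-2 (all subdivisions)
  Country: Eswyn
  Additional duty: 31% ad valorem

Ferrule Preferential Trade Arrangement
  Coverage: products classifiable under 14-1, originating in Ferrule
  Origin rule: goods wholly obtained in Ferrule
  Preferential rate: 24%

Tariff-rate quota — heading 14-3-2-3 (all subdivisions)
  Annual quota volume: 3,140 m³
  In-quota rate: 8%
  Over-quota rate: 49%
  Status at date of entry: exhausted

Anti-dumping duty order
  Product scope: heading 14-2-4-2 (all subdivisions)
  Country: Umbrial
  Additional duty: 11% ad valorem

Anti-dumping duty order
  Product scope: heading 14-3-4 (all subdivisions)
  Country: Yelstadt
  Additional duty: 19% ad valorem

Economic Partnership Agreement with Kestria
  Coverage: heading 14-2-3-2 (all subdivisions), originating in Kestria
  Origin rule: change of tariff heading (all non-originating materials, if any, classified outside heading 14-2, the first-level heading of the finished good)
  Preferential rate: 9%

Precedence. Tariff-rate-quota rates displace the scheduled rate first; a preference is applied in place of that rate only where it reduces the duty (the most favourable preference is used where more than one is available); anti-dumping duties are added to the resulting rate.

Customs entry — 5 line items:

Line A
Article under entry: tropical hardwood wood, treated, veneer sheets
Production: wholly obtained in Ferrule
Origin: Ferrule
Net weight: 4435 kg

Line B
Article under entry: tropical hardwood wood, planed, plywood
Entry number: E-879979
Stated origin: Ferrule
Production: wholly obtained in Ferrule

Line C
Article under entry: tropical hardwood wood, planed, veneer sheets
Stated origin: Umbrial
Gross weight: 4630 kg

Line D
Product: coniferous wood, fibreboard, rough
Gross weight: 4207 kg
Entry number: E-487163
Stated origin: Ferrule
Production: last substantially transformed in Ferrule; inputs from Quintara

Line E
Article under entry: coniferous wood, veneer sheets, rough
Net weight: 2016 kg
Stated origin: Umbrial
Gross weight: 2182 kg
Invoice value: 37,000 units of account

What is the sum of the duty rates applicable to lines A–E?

72%

Line A: tropical hardwood → 14-2; veneer sheets → 14-2-4; treated → 14-2-4-2. Scheduled 17%. Ferrule agreement on 14-1: 14-2-4-2 not covered. → 17%.
Line B: tropical hardwood → 14-2; plywood → 14-2-1; planed → 14-2-1-1. Scheduled 16%. Ferrule agreement on 14-1: 14-2-1-1 not covered. → 16%.
Line C: tropical hardwood → 14-2; veneer sheets → 14-2-4; planed → 14-2-4-1. Scheduled 12%. No special measure applies. → 12%.
Line D: coniferous → 14-1; fibreboard → 14-1-3; rough → 14-1-3-1. Scheduled 17%. Ferrule agreement on 14-1: not wholly obtained. → 17%.
Line E: coniferous → 14-1; veneer sheets → 14-1-2; rough → 14-1-2-1. Scheduled 10%. No special measure applies. → 10%.
Sum: 17% + 16% + 12% + 17% + 10% = 72%.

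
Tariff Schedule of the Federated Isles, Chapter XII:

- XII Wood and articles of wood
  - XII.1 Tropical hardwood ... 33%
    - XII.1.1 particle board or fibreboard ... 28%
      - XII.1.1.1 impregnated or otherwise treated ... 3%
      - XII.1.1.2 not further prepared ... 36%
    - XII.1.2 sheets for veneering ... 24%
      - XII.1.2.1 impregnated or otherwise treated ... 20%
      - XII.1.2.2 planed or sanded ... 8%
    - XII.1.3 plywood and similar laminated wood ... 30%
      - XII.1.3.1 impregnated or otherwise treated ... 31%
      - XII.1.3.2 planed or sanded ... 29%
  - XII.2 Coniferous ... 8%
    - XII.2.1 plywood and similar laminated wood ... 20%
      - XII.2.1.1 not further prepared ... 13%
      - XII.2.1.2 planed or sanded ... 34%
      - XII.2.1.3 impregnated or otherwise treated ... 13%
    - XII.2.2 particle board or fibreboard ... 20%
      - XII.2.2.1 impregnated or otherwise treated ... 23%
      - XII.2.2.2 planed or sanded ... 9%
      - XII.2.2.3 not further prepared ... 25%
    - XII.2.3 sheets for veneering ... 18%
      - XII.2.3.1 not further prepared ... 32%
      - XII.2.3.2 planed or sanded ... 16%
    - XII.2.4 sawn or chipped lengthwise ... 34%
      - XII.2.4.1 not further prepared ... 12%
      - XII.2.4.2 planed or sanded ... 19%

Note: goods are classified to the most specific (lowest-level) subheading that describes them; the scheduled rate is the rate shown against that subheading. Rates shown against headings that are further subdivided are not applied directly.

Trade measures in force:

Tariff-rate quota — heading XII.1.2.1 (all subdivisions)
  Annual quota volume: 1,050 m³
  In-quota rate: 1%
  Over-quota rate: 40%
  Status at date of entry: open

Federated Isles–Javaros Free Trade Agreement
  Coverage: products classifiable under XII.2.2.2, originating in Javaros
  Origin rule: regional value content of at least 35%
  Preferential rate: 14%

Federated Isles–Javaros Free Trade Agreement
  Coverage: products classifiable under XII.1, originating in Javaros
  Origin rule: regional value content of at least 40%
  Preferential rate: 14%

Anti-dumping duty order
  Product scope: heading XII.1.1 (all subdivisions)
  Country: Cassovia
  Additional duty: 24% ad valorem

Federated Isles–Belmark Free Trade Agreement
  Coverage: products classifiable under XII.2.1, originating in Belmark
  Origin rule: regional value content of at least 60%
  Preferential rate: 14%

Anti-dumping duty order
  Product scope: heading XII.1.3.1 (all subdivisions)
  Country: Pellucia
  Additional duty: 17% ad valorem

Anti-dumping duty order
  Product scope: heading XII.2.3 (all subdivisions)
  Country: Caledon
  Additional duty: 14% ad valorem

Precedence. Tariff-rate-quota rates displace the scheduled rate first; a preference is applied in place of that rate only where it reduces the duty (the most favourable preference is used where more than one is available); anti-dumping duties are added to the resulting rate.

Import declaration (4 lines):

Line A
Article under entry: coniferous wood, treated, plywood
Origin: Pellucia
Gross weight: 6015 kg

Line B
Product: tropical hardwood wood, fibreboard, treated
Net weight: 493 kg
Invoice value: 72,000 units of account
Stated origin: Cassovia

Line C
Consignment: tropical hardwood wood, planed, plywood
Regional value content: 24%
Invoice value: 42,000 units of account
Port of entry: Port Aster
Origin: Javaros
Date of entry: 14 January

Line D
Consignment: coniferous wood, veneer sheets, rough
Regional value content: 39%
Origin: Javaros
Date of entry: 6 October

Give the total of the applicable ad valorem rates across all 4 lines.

101%

Line A: coniferous → XII.2; plywood → XII.2.1; treated → XII.2.1.3. Scheduled 13%. No special measure applies. → 13%.
Line B: tropical hardwood → XII.1; fibreboard → XII.1.1; treated → XII.1.1.1. Scheduled 3%. anti-dumping (Cassovia, XII.1.1): +24%; total 3% + 24% = 27%. → 27%.
Line C: tropical hardwood → XII.1; plywood → XII.1.3; planed → XII.1.3.2. Scheduled 29%. Javaros agreement on XII.2.2.2: XII.1.3.2 not covered; Javaros agreement on XII.1: RVC < 40%. → 29%.
Line D: coniferous → XII.2; veneer sheets → XII.2.3; rough → XII.2.3.1. Scheduled 32%. Javaros agreement on XII.2.2.2: XII.2.3.1 not covered; Javaros agreement on XII.1: XII.2.3.1 not covered. → 32%.
Sum: 13% + 27% + 29% + 32% = 101%.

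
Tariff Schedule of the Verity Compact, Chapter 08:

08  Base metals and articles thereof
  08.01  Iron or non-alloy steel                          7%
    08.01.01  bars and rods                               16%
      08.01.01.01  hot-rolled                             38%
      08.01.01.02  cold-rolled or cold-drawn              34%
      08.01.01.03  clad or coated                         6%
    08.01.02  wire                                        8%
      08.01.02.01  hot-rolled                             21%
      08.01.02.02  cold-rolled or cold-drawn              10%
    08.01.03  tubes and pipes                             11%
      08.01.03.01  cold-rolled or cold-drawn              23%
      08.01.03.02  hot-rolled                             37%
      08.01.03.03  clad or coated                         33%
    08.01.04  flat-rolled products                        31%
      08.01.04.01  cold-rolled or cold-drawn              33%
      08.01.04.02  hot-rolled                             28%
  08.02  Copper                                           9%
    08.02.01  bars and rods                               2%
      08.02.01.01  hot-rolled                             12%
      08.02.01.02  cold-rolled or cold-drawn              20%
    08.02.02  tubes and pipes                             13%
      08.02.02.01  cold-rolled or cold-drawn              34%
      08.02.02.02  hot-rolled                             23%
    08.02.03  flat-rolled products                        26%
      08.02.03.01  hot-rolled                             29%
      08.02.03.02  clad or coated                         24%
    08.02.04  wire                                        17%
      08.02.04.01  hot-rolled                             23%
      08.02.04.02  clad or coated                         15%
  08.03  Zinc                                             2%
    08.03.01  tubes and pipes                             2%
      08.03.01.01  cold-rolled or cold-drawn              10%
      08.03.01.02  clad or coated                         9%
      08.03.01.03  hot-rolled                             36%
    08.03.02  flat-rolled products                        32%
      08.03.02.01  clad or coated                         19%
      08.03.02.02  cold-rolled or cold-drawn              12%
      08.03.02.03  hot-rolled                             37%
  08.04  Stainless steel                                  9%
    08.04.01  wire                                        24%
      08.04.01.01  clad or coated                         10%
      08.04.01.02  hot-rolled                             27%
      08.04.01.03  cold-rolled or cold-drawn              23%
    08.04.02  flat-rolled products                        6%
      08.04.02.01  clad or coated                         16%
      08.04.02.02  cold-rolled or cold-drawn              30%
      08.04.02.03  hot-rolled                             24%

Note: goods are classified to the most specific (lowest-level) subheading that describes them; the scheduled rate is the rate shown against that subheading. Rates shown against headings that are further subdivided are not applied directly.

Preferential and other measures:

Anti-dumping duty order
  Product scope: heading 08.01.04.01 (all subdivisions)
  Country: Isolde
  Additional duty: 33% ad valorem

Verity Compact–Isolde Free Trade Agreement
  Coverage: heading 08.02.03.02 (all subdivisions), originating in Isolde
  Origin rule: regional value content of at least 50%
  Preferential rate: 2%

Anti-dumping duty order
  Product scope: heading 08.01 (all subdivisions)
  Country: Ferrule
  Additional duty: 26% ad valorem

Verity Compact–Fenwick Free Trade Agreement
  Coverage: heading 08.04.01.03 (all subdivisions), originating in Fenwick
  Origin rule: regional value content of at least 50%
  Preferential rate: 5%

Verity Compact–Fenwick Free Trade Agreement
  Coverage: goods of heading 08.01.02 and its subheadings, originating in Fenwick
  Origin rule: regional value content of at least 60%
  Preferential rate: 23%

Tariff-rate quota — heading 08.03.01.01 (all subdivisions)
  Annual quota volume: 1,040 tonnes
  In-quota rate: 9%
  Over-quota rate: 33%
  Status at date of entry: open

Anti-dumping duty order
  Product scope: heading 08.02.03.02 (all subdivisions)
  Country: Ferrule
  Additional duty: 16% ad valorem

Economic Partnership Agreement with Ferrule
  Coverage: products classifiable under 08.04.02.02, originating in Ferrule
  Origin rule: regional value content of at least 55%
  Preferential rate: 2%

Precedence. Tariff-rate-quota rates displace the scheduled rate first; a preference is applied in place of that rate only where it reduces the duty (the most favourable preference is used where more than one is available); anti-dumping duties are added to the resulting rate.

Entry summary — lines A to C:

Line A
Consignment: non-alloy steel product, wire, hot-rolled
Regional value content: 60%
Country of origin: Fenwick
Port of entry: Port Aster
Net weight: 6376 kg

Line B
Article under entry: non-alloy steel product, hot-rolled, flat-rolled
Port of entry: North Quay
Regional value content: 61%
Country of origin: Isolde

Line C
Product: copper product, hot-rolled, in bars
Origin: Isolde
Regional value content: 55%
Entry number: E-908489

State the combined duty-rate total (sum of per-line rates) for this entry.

61%

Line A: non-alloy steel → 08.01; wire → 08.01.02; hot-rolled → 08.01.02.01. Scheduled 21%. Fenwick agreement on 08.04.01.03: 08.01.02.01 not covered; Fenwick agreement on 08.01.02: RVC ≥ 60% → 23% available; preference 23% not lower than 21% → no reduction. → 21%.
Line B: non-alloy steel → 08.01; flat-rolled → 08.01.04; hot-rolled → 08.01.04.02. Scheduled 28%. Isolde agreement on 08.02.03.02: 08.01.04.02 not covered. → 28%.
Line C: copper → 08.02; in bars → 08.02.01; hot-rolled → 08.02.01.01. Scheduled 12%. Isolde agreement on 08.02.03.02: 08.02.01.01 not covered. → 12%.
Sum: 21% + 28% + 12% = 61%.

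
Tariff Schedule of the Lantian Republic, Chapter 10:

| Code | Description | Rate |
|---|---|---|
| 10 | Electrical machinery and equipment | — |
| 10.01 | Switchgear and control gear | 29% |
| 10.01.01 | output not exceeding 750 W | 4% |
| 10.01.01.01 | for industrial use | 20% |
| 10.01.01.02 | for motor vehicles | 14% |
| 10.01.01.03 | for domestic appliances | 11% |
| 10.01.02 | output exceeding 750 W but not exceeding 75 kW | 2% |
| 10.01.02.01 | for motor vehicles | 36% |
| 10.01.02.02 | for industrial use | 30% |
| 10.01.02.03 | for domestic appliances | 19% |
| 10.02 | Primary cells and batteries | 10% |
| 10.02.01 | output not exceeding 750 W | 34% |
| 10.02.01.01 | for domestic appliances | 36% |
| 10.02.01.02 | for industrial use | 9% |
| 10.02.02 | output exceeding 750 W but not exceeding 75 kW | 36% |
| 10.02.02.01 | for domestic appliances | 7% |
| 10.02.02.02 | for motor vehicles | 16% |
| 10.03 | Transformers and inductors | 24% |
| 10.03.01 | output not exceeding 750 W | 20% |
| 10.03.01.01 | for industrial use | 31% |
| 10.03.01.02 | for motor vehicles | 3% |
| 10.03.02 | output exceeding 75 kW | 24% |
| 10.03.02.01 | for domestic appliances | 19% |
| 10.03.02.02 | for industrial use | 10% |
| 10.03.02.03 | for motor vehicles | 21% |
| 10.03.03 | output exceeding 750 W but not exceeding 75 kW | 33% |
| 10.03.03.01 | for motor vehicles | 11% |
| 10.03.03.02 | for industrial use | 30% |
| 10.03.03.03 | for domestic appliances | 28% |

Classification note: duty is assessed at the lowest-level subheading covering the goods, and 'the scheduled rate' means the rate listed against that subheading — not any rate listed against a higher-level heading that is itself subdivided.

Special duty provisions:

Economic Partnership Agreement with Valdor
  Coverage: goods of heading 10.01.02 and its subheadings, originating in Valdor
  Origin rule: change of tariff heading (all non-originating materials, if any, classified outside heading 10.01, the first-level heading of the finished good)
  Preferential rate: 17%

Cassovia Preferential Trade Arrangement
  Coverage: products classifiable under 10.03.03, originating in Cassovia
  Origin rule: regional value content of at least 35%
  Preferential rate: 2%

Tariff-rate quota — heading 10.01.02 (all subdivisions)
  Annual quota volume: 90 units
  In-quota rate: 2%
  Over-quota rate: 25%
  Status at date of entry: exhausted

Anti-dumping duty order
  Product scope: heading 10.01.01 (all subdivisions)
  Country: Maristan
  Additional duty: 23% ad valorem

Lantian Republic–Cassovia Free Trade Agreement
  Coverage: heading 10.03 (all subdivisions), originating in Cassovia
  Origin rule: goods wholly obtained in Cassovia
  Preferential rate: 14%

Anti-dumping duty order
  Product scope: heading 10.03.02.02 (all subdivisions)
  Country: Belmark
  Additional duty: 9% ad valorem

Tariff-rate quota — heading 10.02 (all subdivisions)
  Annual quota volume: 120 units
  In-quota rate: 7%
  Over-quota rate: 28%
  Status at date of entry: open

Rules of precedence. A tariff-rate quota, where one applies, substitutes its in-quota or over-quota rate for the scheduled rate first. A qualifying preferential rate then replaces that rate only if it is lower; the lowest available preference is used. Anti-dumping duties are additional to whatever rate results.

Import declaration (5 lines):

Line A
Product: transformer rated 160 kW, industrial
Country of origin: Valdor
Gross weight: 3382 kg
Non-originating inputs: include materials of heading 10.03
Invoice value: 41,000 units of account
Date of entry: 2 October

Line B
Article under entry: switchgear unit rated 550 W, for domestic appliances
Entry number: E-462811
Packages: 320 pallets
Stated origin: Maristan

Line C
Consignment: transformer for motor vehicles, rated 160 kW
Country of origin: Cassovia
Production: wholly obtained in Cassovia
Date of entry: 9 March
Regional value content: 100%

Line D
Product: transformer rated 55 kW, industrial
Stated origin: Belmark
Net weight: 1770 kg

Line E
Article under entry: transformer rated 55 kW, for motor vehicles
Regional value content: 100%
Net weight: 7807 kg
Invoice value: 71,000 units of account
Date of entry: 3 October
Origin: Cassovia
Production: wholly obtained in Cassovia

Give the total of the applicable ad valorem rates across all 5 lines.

90%

Line A: transformer → 10.03; rated 160 kW → 10.03.02; industrial → 10.03.02.02. Scheduled 10%. Valdor agreement on 10.01.02: 10.03.02.02 not covered. → 10%.
Line B: switchgear unit → 10.01; rated 550 W → 10.01.01; for domestic appliances → 10.01.01.03. Scheduled 11%. anti-dumping (Maristan, 10.01.01): +23%; total 11% + 23% = 34%. → 34%.
Line C: transformer → 10.03; rated 160 kW → 10.03.02; for motor vehicles → 10.03.02.03. Scheduled 21%. Cassovia agreement on 10.03.03: 10.03.02.03 not covered; Cassovia agreement on 10.03: wholly obtained → 14% available; preferential 14%. → 14%.
Line D: transformer → 10.03; rated 55 kW → 10.03.03; industrial → 10.03.03.02. Scheduled 30%. No special measure applies. → 30%.
Line E: transformer → 10.03; rated 55 kW → 10.03.03; for motor vehicles → 10.03.03.01. Scheduled 11%. Cassovia agreement on 10.03.03: RVC ≥ 35% → 2% available; Cassovia agreement on 10.03: wholly obtained → 14% available; preferential 2%. → 2%.
Sum: 10% + 34% + 14% + 30% + 2% = 90%.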